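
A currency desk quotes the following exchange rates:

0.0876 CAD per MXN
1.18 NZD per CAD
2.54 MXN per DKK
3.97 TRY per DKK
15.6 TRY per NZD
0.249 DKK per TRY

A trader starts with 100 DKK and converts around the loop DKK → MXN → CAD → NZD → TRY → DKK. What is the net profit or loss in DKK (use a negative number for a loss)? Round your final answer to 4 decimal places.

100 DKK × 2.54 = 254 MXN
254 MXN × 0.0876 = 22.2504 CAD
22.2504 CAD × 1.18 = 26.255472 NZD
26.255472 NZD × 15.6 = 409.5853632 TRY
409.5853632 TRY × 0.249 = 101.9867554368 DKK
Net change: 101.9867554368 − 100 = 1.9867554368 DKK

1.9868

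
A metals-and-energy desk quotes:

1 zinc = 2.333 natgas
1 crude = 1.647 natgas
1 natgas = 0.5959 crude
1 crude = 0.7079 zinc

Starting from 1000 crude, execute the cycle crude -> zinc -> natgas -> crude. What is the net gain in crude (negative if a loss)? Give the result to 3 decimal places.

-15.853

1000 crude × 0.7079 = 707.9 zinc
707.9 zinc × 2.333 = 1651.5307 natgas
1651.5307 natgas × 0.5959 = 984.14714413 crude
Net change: 984.14714413 − 1000 = -15.85285587 crude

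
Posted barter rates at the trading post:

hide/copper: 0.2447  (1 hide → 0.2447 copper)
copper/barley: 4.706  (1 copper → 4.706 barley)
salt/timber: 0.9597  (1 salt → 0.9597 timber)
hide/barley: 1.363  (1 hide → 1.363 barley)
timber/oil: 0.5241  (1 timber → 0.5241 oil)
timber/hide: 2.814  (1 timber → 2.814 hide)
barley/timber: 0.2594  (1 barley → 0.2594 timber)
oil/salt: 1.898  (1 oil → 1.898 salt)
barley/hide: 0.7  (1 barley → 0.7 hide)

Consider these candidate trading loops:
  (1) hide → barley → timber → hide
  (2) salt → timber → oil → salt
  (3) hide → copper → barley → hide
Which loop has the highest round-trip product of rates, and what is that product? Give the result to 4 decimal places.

0.9949

(1) 1.363 × 0.2594 × 2.814 = 0.99492
(2) 0.9597 × 0.5241 × 1.898 = 0.95465
(3) 0.2447 × 4.706 × 0.7 = 0.80609
Highest is cycle (1) at 0.9949 (≤1, no arbitrage).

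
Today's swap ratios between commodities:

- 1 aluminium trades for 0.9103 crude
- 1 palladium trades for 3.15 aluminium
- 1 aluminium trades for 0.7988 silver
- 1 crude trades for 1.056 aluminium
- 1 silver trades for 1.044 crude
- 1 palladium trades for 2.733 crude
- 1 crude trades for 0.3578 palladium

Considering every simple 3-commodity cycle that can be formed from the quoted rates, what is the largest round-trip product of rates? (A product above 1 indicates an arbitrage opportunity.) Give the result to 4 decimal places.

aluminium→crude→palladium→aluminium: 0.9103 × 0.3578 × 3.15 = 1.02597
silver→crude→aluminium→silver: 1.044 × 1.056 × 0.7988 = 0.88065
Maximum is aluminium→crude→palladium→aluminium at 1.0260; arbitrage exists.

1.0260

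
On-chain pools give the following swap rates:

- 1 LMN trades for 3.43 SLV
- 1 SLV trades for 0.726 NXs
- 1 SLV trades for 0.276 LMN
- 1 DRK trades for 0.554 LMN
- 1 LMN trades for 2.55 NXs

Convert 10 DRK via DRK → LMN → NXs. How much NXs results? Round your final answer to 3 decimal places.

10 DRK × 0.554 = 5.54 LMN
5.54 LMN × 2.55 = 14.127 NXs

14.127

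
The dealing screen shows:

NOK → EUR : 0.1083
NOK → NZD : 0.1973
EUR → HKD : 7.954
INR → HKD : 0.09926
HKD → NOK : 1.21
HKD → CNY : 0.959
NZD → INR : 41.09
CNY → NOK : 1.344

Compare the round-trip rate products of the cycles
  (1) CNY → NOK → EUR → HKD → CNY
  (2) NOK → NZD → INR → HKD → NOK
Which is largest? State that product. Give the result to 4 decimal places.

1.1103

(1) 1.344 × 0.1083 × 7.954 × 0.959 = 1.11028
(2) 0.1973 × 41.09 × 0.09926 × 1.21 = 0.97369
Highest is cycle (1) at 1.1103 (>1, arbitrage).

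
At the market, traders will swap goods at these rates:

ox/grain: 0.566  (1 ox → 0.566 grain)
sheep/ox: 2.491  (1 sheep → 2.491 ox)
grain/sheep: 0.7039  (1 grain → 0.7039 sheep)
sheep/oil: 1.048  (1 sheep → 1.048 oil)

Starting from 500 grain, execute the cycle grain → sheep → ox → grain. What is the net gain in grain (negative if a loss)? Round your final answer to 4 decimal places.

-3.7836

500 grain × 0.7039 = 351.95 sheep
351.95 sheep × 2.491 = 876.70745 ox
876.70745 ox × 0.566 = 496.2164167 grain
Net change: 496.2164167 − 500 = -3.7835833 grain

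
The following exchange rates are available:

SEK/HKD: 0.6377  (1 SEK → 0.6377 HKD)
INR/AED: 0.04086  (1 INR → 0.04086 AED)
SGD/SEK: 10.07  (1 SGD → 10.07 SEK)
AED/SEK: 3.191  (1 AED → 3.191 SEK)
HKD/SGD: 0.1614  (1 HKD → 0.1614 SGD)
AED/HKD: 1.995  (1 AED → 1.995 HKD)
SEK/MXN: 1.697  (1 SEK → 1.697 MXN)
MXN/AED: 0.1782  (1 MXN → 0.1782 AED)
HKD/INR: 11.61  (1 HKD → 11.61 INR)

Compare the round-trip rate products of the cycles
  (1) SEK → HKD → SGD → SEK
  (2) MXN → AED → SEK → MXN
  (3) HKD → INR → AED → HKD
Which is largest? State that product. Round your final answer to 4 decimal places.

(1) 0.6377 × 0.1614 × 10.07 = 1.03645
(2) 0.1782 × 3.191 × 1.697 = 0.96498
(3) 11.61 × 0.04086 × 1.995 = 0.94640
Highest is cycle (1) at 1.0365 (>1, arbitrage).

1.0365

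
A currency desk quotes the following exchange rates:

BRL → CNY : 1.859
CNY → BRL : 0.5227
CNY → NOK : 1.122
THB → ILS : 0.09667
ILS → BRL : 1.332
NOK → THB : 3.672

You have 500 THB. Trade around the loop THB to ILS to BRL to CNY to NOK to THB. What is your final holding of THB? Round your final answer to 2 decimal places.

493.11

500 THB × 0.09667 = 48.335 ILS
48.335 ILS × 1.332 = 64.38222 BRL
64.38222 BRL × 1.859 = 119.68654698 CNY
119.68654698 CNY × 1.122 = 134.28830571156 NOK
134.28830571156 NOK × 3.672 = 493.10665857284832 THB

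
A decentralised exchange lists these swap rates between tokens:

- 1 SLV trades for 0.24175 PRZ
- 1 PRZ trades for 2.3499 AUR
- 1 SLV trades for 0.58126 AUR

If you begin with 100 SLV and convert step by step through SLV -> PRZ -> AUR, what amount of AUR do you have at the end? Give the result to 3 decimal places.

56.809

100 SLV × 0.24175 = 24.175 PRZ
24.175 PRZ × 2.3499 = 56.8088325 AUR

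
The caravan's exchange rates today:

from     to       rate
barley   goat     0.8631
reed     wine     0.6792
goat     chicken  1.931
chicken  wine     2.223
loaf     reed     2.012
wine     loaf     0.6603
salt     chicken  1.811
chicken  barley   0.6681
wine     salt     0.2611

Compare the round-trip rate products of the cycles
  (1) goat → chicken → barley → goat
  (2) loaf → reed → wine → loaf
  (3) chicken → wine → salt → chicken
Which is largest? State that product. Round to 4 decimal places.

1.1135

(1) 1.931 × 0.6681 × 0.8631 = 1.11349
(2) 2.012 × 0.6792 × 0.6603 = 0.90233
(3) 2.223 × 0.2611 × 1.811 = 1.05115
Highest is cycle (1) at 1.1135 (>1, arbitrage).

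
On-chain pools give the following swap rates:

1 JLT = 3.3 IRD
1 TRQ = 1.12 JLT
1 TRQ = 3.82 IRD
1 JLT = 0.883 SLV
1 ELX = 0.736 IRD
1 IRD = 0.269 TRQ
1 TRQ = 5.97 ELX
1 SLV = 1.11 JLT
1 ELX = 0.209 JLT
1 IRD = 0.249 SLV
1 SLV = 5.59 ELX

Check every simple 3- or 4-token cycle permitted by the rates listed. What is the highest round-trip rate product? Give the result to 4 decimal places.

TRQ→ELX→IRD→TRQ: 5.97 × 0.736 × 0.269 = 1.18196
JLT→IRD→TRQ→ELX→JLT: 3.3 × 0.269 × 5.97 × 0.209 = 1.10761
SLV→ELX→JLT→SLV: 5.59 × 0.209 × 0.883 = 1.03162
SLV→ELX→IRD→SLV: 5.59 × 0.736 × 0.249 = 1.02445
JLT→IRD→TRQ→JLT: 3.3 × 0.269 × 1.12 = 0.99422
SLV→ELX→JLT→IRD→SLV: 5.59 × 0.209 × 3.3 × 0.249 = 0.96000
SLV→JLT→IRD→SLV: 1.11 × 3.3 × 0.249 = 0.91209
Maximum is TRQ→ELX→IRD→TRQ at 1.1820; arbitrage exists.

1.1820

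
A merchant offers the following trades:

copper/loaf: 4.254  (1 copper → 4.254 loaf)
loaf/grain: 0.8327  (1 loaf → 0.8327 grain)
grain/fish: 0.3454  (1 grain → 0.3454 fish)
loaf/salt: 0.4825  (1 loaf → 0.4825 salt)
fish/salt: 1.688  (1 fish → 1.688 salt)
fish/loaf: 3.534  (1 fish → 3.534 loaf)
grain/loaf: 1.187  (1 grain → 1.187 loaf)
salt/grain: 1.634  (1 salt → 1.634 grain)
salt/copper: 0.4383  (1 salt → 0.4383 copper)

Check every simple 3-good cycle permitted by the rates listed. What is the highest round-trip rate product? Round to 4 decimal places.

1.0164

loaf→grain→fish→loaf: 0.8327 × 0.3454 × 3.534 = 1.01643
salt→grain→fish→salt: 1.634 × 0.3454 × 1.688 = 0.95268
salt→grain→loaf→salt: 1.634 × 1.187 × 0.4825 = 0.93584
copper→loaf→salt→copper: 4.254 × 0.4825 × 0.4383 = 0.89963
Maximum is loaf→grain→fish→loaf at 1.0164; arbitrage exists.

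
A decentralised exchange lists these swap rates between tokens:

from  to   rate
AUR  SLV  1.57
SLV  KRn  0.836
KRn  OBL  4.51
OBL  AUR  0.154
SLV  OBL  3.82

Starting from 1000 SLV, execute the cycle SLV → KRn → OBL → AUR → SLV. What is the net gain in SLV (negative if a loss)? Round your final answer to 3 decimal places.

1000 SLV × 0.836 = 836 KRn
836 KRn × 4.51 = 3770.36 OBL
3770.36 OBL × 0.154 = 580.63544 AUR
580.63544 AUR × 1.57 = 911.5976408 SLV
Net change: 911.5976408 − 1000 = -88.4023592 SLV

-88.402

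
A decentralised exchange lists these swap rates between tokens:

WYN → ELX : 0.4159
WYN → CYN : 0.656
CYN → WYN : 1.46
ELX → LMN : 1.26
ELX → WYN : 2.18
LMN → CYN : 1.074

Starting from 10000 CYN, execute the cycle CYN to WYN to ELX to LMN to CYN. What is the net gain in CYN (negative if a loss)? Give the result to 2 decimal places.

10000 CYN × 1.46 = 14600 WYN
14600 WYN × 0.4159 = 6072.14 ELX
6072.14 ELX × 1.26 = 7650.8964 LMN
7650.8964 LMN × 1.074 = 8217.0627336 CYN
Net change: 8217.0627336 − 10000 = -1782.9372664 CYN

-1782.94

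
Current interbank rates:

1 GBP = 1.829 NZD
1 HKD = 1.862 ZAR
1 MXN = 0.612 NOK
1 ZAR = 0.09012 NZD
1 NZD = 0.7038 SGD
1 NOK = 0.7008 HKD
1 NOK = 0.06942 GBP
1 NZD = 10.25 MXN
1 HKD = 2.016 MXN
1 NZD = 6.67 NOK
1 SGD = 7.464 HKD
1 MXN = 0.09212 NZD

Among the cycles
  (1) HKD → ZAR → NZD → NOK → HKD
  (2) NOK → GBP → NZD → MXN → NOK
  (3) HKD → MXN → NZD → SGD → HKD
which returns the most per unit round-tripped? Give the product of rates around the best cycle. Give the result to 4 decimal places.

(1) 1.862 × 0.09012 × 6.67 × 0.7008 = 0.78437
(2) 0.06942 × 1.829 × 10.25 × 0.612 = 0.79648
(3) 2.016 × 0.09212 × 0.7038 × 7.464 = 0.97559
Highest is cycle (3) at 0.9756 (≤1, no arbitrage).

0.9756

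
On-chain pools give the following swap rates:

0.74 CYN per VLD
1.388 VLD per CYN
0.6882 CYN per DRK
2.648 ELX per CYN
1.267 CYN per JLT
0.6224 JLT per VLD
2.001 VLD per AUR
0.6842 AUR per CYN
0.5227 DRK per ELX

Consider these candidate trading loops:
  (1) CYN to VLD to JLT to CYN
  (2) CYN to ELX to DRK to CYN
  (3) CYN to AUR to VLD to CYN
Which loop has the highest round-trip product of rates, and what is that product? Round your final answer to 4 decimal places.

1.0946

(1) 1.388 × 0.6224 × 1.267 = 1.09455
(2) 2.648 × 0.5227 × 0.6882 = 0.95254
(3) 0.6842 × 2.001 × 0.74 = 1.01312
Highest is cycle (1) at 1.0946 (>1, arbitrage).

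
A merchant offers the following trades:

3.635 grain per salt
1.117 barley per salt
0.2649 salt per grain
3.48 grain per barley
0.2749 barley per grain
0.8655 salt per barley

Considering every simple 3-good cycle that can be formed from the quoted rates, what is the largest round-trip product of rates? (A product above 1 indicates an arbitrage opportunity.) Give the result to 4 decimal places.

salt→barley→grain→salt: 1.117 × 3.48 × 0.2649 = 1.02971
salt→grain→barley→salt: 3.635 × 0.2749 × 0.8655 = 0.86486
Maximum is salt→barley→grain→salt at 1.0297; arbitrage exists.

1.0297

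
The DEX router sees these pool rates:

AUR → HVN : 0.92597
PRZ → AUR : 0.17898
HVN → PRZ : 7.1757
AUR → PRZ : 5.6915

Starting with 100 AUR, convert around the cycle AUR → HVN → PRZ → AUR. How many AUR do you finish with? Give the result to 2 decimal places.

118.92

100 AUR × 0.92597 = 92.597 HVN
92.597 HVN × 7.1757 = 664.4482929 PRZ
664.4482929 PRZ × 0.17898 = 118.922955463242 AUR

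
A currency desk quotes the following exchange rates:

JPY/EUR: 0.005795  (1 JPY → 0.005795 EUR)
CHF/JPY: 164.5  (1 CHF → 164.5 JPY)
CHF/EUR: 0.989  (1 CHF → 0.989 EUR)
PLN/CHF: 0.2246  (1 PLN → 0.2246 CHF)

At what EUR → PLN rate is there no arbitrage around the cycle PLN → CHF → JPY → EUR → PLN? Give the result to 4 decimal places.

4.6706

Known legs of the cycle: 0.2246 × 164.5 × 0.005795 = 0.2141061265
For no arbitrage the full-cycle product must be 1, so the missing rate is 1 / 0.2141061265 ≈ 4.670581.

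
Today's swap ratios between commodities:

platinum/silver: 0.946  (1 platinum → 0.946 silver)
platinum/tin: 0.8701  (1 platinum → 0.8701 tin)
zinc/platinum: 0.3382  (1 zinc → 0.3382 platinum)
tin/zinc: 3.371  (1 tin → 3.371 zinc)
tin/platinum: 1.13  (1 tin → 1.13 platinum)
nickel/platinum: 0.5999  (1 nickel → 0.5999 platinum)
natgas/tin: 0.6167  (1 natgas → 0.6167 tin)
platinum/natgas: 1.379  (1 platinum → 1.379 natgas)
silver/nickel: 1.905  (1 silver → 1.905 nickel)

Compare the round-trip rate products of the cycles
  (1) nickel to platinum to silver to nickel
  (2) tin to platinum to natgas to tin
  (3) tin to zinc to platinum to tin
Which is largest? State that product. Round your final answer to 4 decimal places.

1.0811

(1) 0.5999 × 0.946 × 1.905 = 1.08110
(2) 1.13 × 1.379 × 0.6167 = 0.96099
(3) 3.371 × 0.3382 × 0.8701 = 0.99198
Highest is cycle (1) at 1.0811 (>1, arbitrage).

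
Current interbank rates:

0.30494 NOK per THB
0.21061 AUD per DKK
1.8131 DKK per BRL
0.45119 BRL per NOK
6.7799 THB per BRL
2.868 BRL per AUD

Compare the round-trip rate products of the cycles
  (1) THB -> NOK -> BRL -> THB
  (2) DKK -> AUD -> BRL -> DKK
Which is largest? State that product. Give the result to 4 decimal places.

(1) 0.30494 × 0.45119 × 6.7799 = 0.93282
(2) 0.21061 × 2.868 × 1.8131 = 1.09517
Highest is cycle (2) at 1.0952 (>1, arbitrage).

1.0952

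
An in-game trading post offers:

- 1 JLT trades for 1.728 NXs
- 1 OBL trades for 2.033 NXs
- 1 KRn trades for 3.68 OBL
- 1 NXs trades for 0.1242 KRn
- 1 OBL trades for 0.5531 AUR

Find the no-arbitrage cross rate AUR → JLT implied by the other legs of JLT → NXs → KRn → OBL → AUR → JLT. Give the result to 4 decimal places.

Known legs of the cycle: 1.728 × 0.1242 × 3.68 × 0.5531 = 0.4368343799808
For no arbitrage the full-cycle product must be 1, so the missing rate is 1 / 0.4368343799808 ≈ 2.289197.

2.2892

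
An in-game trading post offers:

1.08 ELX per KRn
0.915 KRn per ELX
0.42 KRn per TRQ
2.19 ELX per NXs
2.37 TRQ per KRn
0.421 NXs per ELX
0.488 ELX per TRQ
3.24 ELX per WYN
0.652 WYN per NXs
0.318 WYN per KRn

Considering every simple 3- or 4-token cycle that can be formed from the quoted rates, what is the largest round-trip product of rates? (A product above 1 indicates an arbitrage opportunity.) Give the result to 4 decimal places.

ELX→KRn→TRQ→ELX: 0.915 × 2.37 × 0.488 = 1.05825
ELX→KRn→WYN→ELX: 0.915 × 0.318 × 3.24 = 0.94274
ELX→NXs→WYN→ELX: 0.421 × 0.652 × 3.24 = 0.88935
Maximum is ELX→KRn→TRQ→ELX at 1.0583; arbitrage exists.

1.0583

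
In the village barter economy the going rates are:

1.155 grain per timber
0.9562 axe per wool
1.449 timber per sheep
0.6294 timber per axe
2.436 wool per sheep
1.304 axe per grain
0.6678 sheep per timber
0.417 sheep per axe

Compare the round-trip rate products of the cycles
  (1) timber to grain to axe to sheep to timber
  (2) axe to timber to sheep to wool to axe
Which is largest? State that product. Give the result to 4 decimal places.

0.9790

(1) 1.155 × 1.304 × 0.417 × 1.449 = 0.91005
(2) 0.6294 × 0.6678 × 2.436 × 0.9562 = 0.97904
Highest is cycle (2) at 0.9790 (≤1, no arbitrage).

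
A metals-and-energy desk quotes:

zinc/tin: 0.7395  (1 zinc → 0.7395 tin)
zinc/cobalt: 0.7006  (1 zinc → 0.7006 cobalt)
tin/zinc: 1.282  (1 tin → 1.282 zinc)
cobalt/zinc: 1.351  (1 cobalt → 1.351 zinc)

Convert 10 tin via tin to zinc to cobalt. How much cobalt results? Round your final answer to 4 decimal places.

8.9817

10 tin × 1.282 = 12.82 zinc
12.82 zinc × 0.7006 = 8.981692 cobalt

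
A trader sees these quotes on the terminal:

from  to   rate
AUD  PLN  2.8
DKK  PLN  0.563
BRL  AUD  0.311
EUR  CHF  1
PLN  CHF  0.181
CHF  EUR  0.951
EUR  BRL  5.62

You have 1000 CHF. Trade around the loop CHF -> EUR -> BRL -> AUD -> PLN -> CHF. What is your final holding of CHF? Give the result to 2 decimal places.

1000 CHF × 0.951 = 951 EUR
951 EUR × 5.62 = 5344.62 BRL
5344.62 BRL × 0.311 = 1662.17682 AUD
1662.17682 AUD × 2.8 = 4654.095096 PLN
4654.095096 PLN × 0.181 = 842.391212376 CHF

842.39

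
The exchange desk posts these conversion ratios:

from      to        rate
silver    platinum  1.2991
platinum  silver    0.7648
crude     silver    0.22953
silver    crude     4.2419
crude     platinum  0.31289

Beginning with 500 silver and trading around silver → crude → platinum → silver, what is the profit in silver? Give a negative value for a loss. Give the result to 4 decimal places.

500 silver × 4.2419 = 2120.95 crude
2120.95 crude × 0.31289 = 663.6240455 platinum
663.6240455 platinum × 0.7648 = 507.5396699984 silver
Net change: 507.5396699984 − 500 = 7.5396699984 silver

7.5397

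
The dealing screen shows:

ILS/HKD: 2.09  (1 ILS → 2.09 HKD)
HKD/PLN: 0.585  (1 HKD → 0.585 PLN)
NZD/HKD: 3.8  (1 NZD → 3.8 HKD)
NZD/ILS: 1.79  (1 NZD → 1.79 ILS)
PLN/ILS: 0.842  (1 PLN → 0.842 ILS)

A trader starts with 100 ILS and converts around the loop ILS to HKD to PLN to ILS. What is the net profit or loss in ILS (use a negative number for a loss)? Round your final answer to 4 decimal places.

2.9471

100 ILS × 2.09 = 209 HKD
209 HKD × 0.585 = 122.265 PLN
122.265 PLN × 0.842 = 102.94713 ILS
Net change: 102.94713 − 100 = 2.94713 ILS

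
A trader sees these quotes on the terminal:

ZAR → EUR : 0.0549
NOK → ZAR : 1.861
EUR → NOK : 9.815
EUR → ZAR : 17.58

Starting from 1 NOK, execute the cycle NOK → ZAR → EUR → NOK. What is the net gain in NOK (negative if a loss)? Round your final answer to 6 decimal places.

1 NOK × 1.861 = 1.861 ZAR
1.861 ZAR × 0.0549 = 0.1021689 EUR
0.1021689 EUR × 9.815 = 1.0027877535 NOK
Net change: 1.0027877535 − 1 = 0.0027877535 NOK

0.002788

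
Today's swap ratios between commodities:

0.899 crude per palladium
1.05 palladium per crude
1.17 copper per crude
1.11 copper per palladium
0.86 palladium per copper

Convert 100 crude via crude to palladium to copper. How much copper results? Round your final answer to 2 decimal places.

116.55

100 crude × 1.05 = 105 palladium
105 palladium × 1.11 = 116.55 copper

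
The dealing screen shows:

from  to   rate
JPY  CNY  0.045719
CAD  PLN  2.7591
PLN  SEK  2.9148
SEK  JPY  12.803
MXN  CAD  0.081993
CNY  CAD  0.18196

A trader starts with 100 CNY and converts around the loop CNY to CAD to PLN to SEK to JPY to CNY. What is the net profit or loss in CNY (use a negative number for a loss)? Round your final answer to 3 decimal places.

100 CNY × 0.18196 = 18.196 CAD
18.196 CAD × 2.7591 = 50.2045836 PLN
50.2045836 PLN × 2.9148 = 146.33632027728 SEK
146.33632027728 SEK × 12.803 = 1873.54390851001584 JPY
1873.54390851001584 JPY × 0.045719 = 85.65655395316941418896 CNY
Net change: 85.65655395316941418896 − 100 = -14.34344604683058581104 CNY

-14.343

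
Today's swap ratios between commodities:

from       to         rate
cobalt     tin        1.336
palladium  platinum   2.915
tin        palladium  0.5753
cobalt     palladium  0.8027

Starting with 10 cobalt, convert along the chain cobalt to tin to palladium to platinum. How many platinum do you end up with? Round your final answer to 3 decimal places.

22.405

10 cobalt × 1.336 = 13.36 tin
13.36 tin × 0.5753 = 7.686008 palladium
7.686008 palladium × 2.915 = 22.40471332 platinum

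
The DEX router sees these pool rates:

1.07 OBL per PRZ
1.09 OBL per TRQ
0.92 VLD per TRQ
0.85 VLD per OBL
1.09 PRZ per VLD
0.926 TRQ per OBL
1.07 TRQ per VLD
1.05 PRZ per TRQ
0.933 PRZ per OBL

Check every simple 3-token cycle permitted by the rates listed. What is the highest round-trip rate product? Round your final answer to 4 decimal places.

OBL→TRQ→PRZ→OBL: 0.926 × 1.05 × 1.07 = 1.04036
VLD→TRQ→OBL→VLD: 1.07 × 1.09 × 0.85 = 0.99136
VLD→PRZ→OBL→VLD: 1.09 × 1.07 × 0.85 = 0.99136
Maximum is OBL→TRQ→PRZ→OBL at 1.0404; arbitrage exists.

1.0404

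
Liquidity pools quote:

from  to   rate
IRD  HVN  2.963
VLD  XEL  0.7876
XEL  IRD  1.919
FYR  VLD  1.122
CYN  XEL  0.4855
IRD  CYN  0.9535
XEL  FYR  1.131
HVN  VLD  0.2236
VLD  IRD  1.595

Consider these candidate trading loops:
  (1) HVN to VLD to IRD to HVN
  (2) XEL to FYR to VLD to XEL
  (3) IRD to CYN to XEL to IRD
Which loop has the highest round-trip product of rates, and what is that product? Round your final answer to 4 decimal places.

1.0567

(1) 0.2236 × 1.595 × 2.963 = 1.05673
(2) 1.131 × 1.122 × 0.7876 = 0.99945
(3) 0.9535 × 0.4855 × 1.919 = 0.88835
Highest is cycle (1) at 1.0567 (>1, arbitrage).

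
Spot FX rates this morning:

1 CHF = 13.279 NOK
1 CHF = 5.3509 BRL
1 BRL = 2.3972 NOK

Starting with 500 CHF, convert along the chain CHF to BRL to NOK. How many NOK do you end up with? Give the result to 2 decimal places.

6413.59

500 CHF × 5.3509 = 2675.45 BRL
2675.45 BRL × 2.3972 = 6413.58874 NOK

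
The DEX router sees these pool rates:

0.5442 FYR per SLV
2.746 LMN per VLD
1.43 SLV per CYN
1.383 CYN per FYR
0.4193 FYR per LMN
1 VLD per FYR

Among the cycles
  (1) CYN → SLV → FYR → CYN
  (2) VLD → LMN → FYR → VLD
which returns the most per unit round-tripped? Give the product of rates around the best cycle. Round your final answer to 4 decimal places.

1.1514

(1) 1.43 × 0.5442 × 1.383 = 1.07626
(2) 2.746 × 0.4193 × 1 = 1.15140
Highest is cycle (2) at 1.1514 (>1, arbitrage).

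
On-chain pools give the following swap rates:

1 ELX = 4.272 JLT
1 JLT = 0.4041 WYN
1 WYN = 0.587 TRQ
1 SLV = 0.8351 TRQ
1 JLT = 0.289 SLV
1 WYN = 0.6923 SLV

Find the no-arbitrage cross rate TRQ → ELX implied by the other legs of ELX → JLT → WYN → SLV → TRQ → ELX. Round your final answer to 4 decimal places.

1.0020

Known legs of the cycle: 4.272 × 0.4041 × 0.6923 × 0.8351 = 0.998051403622896
For no arbitrage the full-cycle product must be 1, so the missing rate is 1 / 0.998051403622896 ≈ 1.001952.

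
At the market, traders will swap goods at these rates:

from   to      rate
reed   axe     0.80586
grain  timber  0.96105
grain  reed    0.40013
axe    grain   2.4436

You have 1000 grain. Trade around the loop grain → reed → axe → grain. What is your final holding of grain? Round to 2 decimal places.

787.94

1000 grain × 0.40013 = 400.13 reed
400.13 reed × 0.80586 = 322.4487618 axe
322.4487618 axe × 2.4436 = 787.93579433448 grain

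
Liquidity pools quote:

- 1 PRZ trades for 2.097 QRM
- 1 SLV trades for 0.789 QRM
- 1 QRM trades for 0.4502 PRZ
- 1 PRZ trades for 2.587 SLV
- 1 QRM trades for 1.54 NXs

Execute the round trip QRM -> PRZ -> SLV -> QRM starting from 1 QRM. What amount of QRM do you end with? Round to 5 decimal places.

1 QRM × 0.4502 = 0.4502 PRZ
0.4502 PRZ × 2.587 = 1.1646674 SLV
1.1646674 SLV × 0.789 = 0.9189225786 QRM

0.91892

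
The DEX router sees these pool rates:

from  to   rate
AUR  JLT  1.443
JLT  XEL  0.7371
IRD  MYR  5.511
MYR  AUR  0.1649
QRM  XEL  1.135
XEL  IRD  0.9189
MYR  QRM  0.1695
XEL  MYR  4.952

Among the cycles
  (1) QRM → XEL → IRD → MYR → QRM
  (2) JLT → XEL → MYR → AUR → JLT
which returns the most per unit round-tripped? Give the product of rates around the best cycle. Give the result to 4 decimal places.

0.9742

(1) 1.135 × 0.9189 × 5.511 × 0.1695 = 0.97424
(2) 0.7371 × 4.952 × 0.1649 × 1.443 = 0.86855
Highest is cycle (1) at 0.9742 (≤1, no arbitrage).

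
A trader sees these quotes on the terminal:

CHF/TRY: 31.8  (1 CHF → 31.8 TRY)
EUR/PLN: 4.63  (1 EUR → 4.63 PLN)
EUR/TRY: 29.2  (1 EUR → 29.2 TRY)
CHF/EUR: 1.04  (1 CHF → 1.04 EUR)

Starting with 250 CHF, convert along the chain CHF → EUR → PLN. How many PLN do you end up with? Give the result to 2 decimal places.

1203.80

250 CHF × 1.04 = 260 EUR
260 EUR × 4.63 = 1203.8 PLN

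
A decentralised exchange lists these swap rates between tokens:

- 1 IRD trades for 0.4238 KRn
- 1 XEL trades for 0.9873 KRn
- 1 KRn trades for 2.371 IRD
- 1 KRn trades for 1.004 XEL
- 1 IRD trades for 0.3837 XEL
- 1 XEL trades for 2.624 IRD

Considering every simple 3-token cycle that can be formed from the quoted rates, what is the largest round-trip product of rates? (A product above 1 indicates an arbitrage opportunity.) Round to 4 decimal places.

1.1165

KRn→XEL→IRD→KRn: 1.004 × 2.624 × 0.4238 = 1.11650
KRn→IRD→XEL→KRn: 2.371 × 0.3837 × 0.9873 = 0.89820
Maximum is KRn→XEL→IRD→KRn at 1.1165; arbitrage exists.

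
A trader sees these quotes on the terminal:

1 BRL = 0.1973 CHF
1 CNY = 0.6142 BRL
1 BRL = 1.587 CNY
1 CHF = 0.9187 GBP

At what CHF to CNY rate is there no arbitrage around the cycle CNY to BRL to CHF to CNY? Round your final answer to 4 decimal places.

Known legs of the cycle: 0.6142 × 0.1973 = 0.12118166
For no arbitrage the full-cycle product must be 1, so the missing rate is 1 / 0.12118166 ≈ 8.252074.

8.2521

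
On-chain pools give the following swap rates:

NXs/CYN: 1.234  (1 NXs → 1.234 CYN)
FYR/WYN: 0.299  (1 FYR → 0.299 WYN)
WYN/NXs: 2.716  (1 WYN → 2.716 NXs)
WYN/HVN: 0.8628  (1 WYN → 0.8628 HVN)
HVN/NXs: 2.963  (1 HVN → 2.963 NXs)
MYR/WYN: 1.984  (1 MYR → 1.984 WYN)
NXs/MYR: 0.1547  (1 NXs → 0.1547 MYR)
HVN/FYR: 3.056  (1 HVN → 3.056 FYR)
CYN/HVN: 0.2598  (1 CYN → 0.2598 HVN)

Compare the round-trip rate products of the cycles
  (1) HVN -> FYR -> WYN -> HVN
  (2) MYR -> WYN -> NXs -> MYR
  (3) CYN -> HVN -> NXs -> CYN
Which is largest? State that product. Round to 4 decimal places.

0.9499

(1) 3.056 × 0.299 × 0.8628 = 0.78838
(2) 1.984 × 2.716 × 0.1547 = 0.83361
(3) 0.2598 × 2.963 × 1.234 = 0.94992
Highest is cycle (3) at 0.9499 (≤1, no arbitrage).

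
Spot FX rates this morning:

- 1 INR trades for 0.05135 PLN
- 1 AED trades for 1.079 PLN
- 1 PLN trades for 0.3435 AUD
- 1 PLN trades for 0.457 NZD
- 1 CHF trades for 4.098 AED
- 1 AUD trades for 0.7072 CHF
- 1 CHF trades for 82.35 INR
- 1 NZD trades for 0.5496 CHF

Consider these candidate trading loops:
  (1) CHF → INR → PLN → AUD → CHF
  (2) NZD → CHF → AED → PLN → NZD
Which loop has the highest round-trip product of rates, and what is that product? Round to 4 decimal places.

(1) 82.35 × 0.05135 × 0.3435 × 0.7072 = 1.02724
(2) 0.5496 × 4.098 × 1.079 × 0.457 = 1.11060
Highest is cycle (2) at 1.1106 (>1, arbitrage).

1.1106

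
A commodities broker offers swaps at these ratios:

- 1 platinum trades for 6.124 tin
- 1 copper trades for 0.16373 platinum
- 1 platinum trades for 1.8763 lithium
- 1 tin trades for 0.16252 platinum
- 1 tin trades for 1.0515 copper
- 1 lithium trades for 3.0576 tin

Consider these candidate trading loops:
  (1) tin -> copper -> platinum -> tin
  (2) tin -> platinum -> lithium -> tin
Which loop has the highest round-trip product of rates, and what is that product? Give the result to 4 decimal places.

1.0543

(1) 1.0515 × 0.16373 × 6.124 = 1.05432
(2) 0.16252 × 1.8763 × 3.0576 = 0.93237
Highest is cycle (1) at 1.0543 (>1, arbitrage).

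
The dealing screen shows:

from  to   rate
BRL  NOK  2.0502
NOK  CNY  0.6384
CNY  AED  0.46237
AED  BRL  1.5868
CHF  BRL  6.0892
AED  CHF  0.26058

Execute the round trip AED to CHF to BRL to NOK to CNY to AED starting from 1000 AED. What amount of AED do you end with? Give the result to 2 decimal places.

960.24

1000 AED × 0.26058 = 260.58 CHF
260.58 CHF × 6.0892 = 1586.723736 BRL
1586.723736 BRL × 2.0502 = 3253.1010035472 NOK
3253.1010035472 NOK × 0.6384 = 2076.77968066453248 CNY
2076.77968066453248 CNY × 0.46237 = 960.2406209488598827776 AED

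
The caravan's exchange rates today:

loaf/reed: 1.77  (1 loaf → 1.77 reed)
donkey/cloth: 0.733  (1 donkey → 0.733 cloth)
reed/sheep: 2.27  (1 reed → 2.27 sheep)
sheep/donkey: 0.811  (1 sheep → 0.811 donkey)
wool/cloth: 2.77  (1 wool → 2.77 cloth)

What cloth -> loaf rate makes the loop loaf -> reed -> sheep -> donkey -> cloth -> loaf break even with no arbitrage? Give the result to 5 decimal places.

0.41867

Known legs of the cycle: 1.77 × 2.27 × 0.811 × 0.733 = 2.3884928877
For no arbitrage the full-cycle product must be 1, so the missing rate is 1 / 2.3884928877 ≈ 0.4186741.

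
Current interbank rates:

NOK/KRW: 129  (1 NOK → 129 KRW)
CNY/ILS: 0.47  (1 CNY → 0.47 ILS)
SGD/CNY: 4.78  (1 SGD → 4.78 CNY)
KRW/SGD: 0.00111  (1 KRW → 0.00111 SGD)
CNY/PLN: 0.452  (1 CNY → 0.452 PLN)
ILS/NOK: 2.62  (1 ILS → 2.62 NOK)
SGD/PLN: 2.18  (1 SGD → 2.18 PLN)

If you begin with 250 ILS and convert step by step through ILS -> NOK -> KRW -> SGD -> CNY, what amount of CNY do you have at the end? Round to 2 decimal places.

448.31

250 ILS × 2.62 = 655 NOK
655 NOK × 129 = 84495 KRW
84495 KRW × 0.00111 = 93.78945 SGD
93.78945 SGD × 4.78 = 448.313571 CNY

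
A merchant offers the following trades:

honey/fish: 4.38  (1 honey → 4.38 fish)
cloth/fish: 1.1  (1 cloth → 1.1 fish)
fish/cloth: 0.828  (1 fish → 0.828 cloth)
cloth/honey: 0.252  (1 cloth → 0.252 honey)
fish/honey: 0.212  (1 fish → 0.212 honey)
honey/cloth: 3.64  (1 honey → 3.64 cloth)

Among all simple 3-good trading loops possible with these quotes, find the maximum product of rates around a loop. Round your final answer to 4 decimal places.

cloth→honey→fish→cloth: 0.252 × 4.38 × 0.828 = 0.91391
cloth→fish→honey→cloth: 1.1 × 0.212 × 3.64 = 0.84885
Maximum is cloth→honey→fish→cloth at 0.9139; no arbitrage — every cycle loses value.

0.9139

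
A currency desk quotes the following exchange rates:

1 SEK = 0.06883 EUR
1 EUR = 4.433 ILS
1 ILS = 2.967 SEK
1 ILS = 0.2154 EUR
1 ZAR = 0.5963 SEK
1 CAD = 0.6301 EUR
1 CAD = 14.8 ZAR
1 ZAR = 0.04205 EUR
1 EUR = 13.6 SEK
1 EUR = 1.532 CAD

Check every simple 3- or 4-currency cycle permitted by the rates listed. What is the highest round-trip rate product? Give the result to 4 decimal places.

0.9534

EUR→CAD→ZAR→EUR: 1.532 × 14.8 × 0.04205 = 0.95342
SEK→EUR→CAD→ZAR→SEK: 0.06883 × 1.532 × 14.8 × 0.5963 = 0.93060
SEK→EUR→ILS→SEK: 0.06883 × 4.433 × 2.967 = 0.90530
Maximum is EUR→CAD→ZAR→EUR at 0.9534; no arbitrage — every cycle loses value.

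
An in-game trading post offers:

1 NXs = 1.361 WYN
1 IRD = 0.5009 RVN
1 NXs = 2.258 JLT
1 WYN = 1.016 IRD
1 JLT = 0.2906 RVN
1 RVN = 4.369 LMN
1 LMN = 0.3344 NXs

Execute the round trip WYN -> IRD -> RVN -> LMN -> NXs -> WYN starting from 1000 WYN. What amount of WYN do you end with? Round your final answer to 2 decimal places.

1011.93

1000 WYN × 1.016 = 1016 IRD
1016 IRD × 0.5009 = 508.9144 RVN
508.9144 RVN × 4.369 = 2223.4470136 LMN
2223.4470136 LMN × 0.3344 = 743.52068134784 NXs
743.52068134784 NXs × 1.361 = 1011.93164731441024 WYN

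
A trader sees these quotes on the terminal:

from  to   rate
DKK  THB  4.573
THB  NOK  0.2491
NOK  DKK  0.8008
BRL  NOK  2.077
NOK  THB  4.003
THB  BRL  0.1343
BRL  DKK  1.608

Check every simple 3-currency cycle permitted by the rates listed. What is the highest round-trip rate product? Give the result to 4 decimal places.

THB→BRL→NOK→THB: 0.1343 × 2.077 × 4.003 = 1.11660
DKK→THB→BRL→DKK: 4.573 × 0.1343 × 1.608 = 0.98756
DKK→THB→NOK→DKK: 4.573 × 0.2491 × 0.8008 = 0.91222
Maximum is THB→BRL→NOK→THB at 1.1166; arbitrage exists.

1.1166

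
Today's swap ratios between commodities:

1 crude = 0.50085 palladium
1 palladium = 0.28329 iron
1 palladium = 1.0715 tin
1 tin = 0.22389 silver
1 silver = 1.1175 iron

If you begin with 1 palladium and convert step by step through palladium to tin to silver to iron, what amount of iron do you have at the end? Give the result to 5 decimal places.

0.26809

1 palladium × 1.0715 = 1.0715 tin
1.0715 tin × 0.22389 = 0.239898135 silver
0.239898135 silver × 1.1175 = 0.2680861658625 iron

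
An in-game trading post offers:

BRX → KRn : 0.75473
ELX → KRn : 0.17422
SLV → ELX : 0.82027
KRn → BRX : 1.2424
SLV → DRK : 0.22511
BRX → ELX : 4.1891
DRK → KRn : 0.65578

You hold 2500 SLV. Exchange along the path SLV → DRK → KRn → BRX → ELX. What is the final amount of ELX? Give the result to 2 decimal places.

1920.77

2500 SLV × 0.22511 = 562.775 DRK
562.775 DRK × 0.65578 = 369.0565895 KRn
369.0565895 KRn × 1.2424 = 458.5159067948 BRX
458.5159067948 BRX × 4.1891 = 1920.76898515409668 ELX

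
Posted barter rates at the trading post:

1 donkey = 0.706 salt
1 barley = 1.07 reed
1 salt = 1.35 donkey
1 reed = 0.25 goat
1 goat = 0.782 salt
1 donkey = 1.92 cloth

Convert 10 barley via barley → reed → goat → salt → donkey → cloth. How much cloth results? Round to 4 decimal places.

10 barley × 1.07 = 10.7 reed
10.7 reed × 0.25 = 2.675 goat
2.675 goat × 0.782 = 2.09185 salt
2.09185 salt × 1.35 = 2.8239975 donkey
2.8239975 donkey × 1.92 = 5.4220752 cloth

5.4221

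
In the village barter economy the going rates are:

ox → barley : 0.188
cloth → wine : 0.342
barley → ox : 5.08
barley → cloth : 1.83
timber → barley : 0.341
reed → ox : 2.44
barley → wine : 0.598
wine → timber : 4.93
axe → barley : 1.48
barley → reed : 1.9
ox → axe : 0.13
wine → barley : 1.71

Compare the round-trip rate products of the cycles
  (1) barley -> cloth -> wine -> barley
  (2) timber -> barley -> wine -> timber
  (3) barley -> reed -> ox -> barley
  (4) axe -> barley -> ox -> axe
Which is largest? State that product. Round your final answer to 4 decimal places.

(1) 1.83 × 0.342 × 1.71 = 1.07022
(2) 0.341 × 0.598 × 4.93 = 1.00532
(3) 1.9 × 2.44 × 0.188 = 0.87157
(4) 1.48 × 5.08 × 0.13 = 0.97739
Highest is cycle (1) at 1.0702 (>1, arbitrage).

1.0702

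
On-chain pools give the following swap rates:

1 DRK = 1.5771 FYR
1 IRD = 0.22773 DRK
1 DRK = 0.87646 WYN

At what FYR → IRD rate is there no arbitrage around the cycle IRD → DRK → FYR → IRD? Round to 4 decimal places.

Known legs of the cycle: 0.22773 × 1.5771 = 0.359152983
For no arbitrage the full-cycle product must be 1, so the missing rate is 1 / 0.359152983 ≈ 2.784329.

2.7843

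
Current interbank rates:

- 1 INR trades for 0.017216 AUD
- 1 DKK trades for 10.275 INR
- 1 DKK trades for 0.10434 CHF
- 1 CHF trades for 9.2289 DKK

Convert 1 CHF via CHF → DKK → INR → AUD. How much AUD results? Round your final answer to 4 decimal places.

1 CHF × 9.2289 = 9.2289 DKK
9.2289 DKK × 10.275 = 94.8269475 INR
94.8269475 INR × 0.017216 = 1.63254072816 AUD

1.6325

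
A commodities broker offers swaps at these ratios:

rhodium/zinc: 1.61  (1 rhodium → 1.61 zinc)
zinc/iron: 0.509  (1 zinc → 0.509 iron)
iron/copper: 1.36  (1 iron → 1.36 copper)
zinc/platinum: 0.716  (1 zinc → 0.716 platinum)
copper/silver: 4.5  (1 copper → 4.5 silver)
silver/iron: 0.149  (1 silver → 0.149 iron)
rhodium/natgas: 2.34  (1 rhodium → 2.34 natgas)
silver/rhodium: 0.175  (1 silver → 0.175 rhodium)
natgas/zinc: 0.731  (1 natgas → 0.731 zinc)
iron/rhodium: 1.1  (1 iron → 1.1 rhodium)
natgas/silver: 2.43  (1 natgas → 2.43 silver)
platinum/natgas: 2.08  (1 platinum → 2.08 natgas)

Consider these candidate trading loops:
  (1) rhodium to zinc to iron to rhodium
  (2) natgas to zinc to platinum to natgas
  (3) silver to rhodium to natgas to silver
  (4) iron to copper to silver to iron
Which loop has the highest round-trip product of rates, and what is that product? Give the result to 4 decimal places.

(1) 1.61 × 0.509 × 1.1 = 0.90144
(2) 0.731 × 0.716 × 2.08 = 1.08866
(3) 0.175 × 2.34 × 2.43 = 0.99509
(4) 1.36 × 4.5 × 0.149 = 0.91188
Highest is cycle (2) at 1.0887 (>1, arbitrage).

1.0887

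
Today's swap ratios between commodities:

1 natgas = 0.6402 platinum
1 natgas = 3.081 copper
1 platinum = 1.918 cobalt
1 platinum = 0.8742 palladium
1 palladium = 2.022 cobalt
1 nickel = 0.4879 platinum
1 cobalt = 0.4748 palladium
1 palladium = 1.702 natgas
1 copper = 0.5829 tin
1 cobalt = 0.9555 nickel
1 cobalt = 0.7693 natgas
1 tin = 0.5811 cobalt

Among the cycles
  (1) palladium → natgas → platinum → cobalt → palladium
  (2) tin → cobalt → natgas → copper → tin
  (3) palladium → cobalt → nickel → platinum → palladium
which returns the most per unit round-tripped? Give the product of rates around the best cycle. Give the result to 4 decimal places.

(1) 1.702 × 0.6402 × 1.918 × 0.4748 = 0.99228
(2) 0.5811 × 0.7693 × 3.081 × 0.5829 = 0.80285
(3) 2.022 × 0.9555 × 0.4879 × 0.8742 = 0.82405
Highest is cycle (1) at 0.9923 (≤1, no arbitrage).

0.9923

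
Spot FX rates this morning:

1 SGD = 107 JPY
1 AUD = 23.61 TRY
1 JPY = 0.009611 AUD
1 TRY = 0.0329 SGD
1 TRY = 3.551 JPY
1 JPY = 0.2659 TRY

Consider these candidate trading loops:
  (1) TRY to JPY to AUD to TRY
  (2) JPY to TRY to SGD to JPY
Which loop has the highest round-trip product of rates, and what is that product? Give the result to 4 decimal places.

(1) 3.551 × 0.009611 × 23.61 = 0.80578
(2) 0.2659 × 0.0329 × 107 = 0.93605
Highest is cycle (2) at 0.9360 (≤1, no arbitrage).

0.9360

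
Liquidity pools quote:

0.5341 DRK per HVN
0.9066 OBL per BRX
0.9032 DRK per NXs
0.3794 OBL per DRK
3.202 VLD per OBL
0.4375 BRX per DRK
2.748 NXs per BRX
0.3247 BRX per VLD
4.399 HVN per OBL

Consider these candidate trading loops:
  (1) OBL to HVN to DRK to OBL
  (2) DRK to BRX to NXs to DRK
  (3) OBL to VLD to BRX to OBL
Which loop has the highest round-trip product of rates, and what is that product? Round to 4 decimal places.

1.0859

(1) 4.399 × 0.5341 × 0.3794 = 0.89140
(2) 0.4375 × 2.748 × 0.9032 = 1.08587
(3) 3.202 × 0.3247 × 0.9066 = 0.94258
Highest is cycle (2) at 1.0859 (>1, arbitrage).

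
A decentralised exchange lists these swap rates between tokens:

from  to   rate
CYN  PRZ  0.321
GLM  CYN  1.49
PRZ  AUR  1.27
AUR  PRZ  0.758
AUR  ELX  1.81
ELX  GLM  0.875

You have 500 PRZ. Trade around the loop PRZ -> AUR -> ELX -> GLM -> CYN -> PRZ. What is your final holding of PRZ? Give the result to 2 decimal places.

500 PRZ × 1.27 = 635 AUR
635 AUR × 1.81 = 1149.35 ELX
1149.35 ELX × 0.875 = 1005.68125 GLM
1005.68125 GLM × 1.49 = 1498.4650625 CYN
1498.4650625 CYN × 0.321 = 481.0072850625 PRZ

481.01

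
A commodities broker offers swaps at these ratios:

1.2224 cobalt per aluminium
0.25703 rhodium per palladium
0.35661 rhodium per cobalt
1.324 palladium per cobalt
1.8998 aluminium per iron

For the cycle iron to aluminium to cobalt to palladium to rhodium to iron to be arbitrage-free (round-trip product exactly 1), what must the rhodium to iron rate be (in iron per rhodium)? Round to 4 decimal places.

Known legs of the cycle: 1.8998 × 1.2224 × 1.324 × 0.25703 = 0.7903018997318144
For no arbitrage the full-cycle product must be 1, so the missing rate is 1 / 0.7903018997318144 ≈ 1.265339.

1.2653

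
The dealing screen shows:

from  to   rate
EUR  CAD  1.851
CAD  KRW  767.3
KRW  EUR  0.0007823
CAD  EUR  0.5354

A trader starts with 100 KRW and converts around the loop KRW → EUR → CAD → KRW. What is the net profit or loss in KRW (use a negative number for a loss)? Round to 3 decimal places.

100 KRW × 0.0007823 = 0.07823 EUR
0.07823 EUR × 1.851 = 0.14480373 CAD
0.14480373 CAD × 767.3 = 111.107902029 KRW
Net change: 111.107902029 − 100 = 11.107902029 KRW

11.108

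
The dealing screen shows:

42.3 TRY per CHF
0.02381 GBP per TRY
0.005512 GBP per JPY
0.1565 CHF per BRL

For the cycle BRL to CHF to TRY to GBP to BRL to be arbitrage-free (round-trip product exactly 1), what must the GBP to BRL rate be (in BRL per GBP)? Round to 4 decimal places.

Known legs of the cycle: 0.1565 × 42.3 × 0.02381 = 0.1576210095
For no arbitrage the full-cycle product must be 1, so the missing rate is 1 / 0.1576210095 ≈ 6.344332.

6.3443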